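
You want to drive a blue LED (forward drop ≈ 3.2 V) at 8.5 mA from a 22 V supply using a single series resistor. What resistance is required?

R ≈ 2.2 kΩ

The resistor drops V_S − V_D = 22 − 3.2 = 18.8 V at 8.5 mA.
R = 18.8 V / 8.5 mA = 2.21 kΩ.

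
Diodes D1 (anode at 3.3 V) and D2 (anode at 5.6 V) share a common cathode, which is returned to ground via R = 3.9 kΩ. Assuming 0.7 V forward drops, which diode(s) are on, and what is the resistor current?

Only D2 conducts; I_R ≈ 1.3 mA

Assume both conduct. Then node N would need to be at both 3.3−0.7 = 2.6 V and 5.6−0.7 = 4.9 V, which is impossible.
Assume only D2 conducts: V_N = 5.6 − 0.7 = 4.9 V, so I_R = 4.9/3.9 = 1.26 mA.
Check D1: its anode-to-cathode voltage is 3.3 − 4.9 = -1.6 V < 0.7 V, so it is off. The assumption is consistent.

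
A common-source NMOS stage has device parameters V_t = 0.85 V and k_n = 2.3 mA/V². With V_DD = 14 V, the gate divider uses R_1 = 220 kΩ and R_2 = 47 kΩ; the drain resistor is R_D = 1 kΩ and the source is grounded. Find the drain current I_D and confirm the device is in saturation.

V_G = V_DD·R_2/(R_1+R_2) = 14×47/267 = 2.46 V. With the source grounded, V_GS = V_G = 2.46 V.
Assume saturation: I_D = (k_n/2)(V_GS − V_t)² = (2.3/2)×(2.46 − 0.85)² = 1.15×1.61² = 3 mA.
V_DS = V_DD − I_D·R_D = 14 − 3×1 = 11 V.
Saturation requires V_DS ≥ V_GS − V_t = 1.61 V; 11 ≥ 1.61 ✓.

I_D ≈ 3 mA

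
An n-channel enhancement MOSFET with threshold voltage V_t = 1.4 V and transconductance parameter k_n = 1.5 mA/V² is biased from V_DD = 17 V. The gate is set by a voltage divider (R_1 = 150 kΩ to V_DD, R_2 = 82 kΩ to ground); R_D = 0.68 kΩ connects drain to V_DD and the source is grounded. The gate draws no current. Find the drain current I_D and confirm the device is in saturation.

I_D ≈ 16 mA

V_G = V_DD·R_2/(R_1+R_2) = 17×82/232 = 6.01 V. With the source grounded, V_GS = V_G = 6.01 V.
Assume saturation: I_D = (k_n/2)(V_GS − V_t)² = (1.5/2)×(6.01 − 1.4)² = 0.75×4.61² = 15.9 mA.
V_DS = V_DD − I_D·R_D = 17 − 15.9×0.68 = 6.17 V.
Saturation requires V_DS ≥ V_GS − V_t = 4.61 V; 6.17 ≥ 4.61 ✓.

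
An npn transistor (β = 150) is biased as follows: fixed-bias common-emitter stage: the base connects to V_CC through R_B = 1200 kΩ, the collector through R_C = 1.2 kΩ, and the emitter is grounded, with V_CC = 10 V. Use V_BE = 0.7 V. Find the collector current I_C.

I_C ≈ 1.2 mA

Base loop: V_CC = I_B·R_B + V_BE, so I_B = (10 − 0.7)/1200 kΩ = 0.00775 mA.
In the active region I_C = β·I_B = 150 × 0.00775 = 1.16 mA.
Collector loop: V_CE = V_CC − I_C·R_C = 10 − 1.16×1.2 = 8.61 V.
Since V_CE = 8.61 V > V_CE(sat) ≈ 0.2 V, the transistor is in the active region as assumed.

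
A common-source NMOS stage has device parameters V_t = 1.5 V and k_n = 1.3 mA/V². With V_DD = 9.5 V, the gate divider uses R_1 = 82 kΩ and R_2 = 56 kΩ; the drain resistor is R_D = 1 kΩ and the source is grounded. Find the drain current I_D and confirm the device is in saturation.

V_G = V_DD·R_2/(R_1+R_2) = 9.5×56/138 = 3.86 V. With the source grounded, V_GS = V_G = 3.86 V.
Assume saturation: I_D = (k_n/2)(V_GS − V_t)² = (1.3/2)×(3.86 − 1.5)² = 0.65×2.36² = 3.61 mA.
V_DS = V_DD − I_D·R_D = 9.5 − 3.61×1 = 5.89 V.
Saturation requires V_DS ≥ V_GS − V_t = 2.36 V; 5.89 ≥ 2.36 ✓.

I_D ≈ 3.6 mA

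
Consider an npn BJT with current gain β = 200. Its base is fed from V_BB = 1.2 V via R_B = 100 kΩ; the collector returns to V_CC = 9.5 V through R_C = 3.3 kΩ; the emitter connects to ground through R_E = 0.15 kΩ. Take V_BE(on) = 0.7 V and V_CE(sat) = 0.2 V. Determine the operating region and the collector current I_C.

active; I_C ≈ 0.77 mA

Assume active. Base-emitter loop: I_B = (V_BB − V_BE)/(R_B + (β+1)R_E) = (1.2 − 0.7)/(100 + 201×0.15) = 0.00384 mA.
I_C = β·I_B = 200×0.00384 = 0.768 mA.
V_CE = V_CC − I_C·R_C − I_E·R_E = 9.5 − 0.768×3.3 − 0.772×0.15 = 6.85 V > V_CE(sat), so the active-region assumption holds.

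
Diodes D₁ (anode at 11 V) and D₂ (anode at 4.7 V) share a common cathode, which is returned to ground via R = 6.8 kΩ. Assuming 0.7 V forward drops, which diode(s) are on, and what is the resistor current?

Only D₁ conducts; I_R ≈ 1.5 mA

Assume both conduct. Then node N would need to be at both 11−0.7 = 10.3 V and 4.7−0.7 = 4 V, which is impossible.
Assume only D₁ conducts: V_N = 11 − 0.7 = 10.3 V, so I_R = 10.3/6.8 = 1.51 mA.
Check D₂: its anode-to-cathode voltage is 4.7 − 10.3 = -5.6 V < 0.7 V, so it is off. The assumption is consistent.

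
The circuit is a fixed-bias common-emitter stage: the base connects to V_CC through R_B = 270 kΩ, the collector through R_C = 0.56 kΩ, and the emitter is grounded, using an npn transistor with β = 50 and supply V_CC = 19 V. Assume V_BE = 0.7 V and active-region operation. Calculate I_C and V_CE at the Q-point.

I_C ≈ 3.4 mA, V_CE ≈ 17 V

Base loop: V_CC = I_B·R_B + V_BE, so I_B = (19 − 0.7)/270 kΩ = 0.0678 mA.
In the active region I_C = β·I_B = 50 × 0.0678 = 3.39 mA.
Collector loop: V_CE = V_CC − I_C·R_C = 19 − 3.39×0.56 = 17.1 V.
Since V_CE = 17.1 V > V_CE(sat) ≈ 0.2 V, the transistor is in the active region as assumed.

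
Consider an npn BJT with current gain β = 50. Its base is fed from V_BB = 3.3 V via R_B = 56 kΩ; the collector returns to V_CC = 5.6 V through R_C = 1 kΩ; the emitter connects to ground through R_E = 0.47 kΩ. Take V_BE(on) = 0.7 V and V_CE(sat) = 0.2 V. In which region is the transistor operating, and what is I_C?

active; I_C ≈ 1.6 mA

Assume active. Base-emitter loop: I_B = (V_BB − V_BE)/(R_B + (β+1)R_E) = (3.3 − 0.7)/(56 + 51×0.47) = 0.0325 mA.
I_C = β·I_B = 50×0.0325 = 1.63 mA.
V_CE = V_CC − I_C·R_C − I_E·R_E = 5.6 − 1.63×1 − 1.66×0.47 = 3.2 V > V_CE(sat), so the active-region assumption holds.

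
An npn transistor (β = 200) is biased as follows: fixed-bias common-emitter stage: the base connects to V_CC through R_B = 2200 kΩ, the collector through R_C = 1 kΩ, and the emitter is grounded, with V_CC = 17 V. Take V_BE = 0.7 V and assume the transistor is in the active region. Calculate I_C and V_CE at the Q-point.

Base loop: V_CC = I_B·R_B + V_BE, so I_B = (17 − 0.7)/2200 kΩ = 0.00741 mA.
In the active region I_C = β·I_B = 200 × 0.00741 = 1.48 mA.
Collector loop: V_CE = V_CC − I_C·R_C = 17 − 1.48×1 = 15.5 V.
Since V_CE = 15.5 V > V_CE(sat) ≈ 0.2 V, the transistor is in the active region as assumed.

I_C ≈ 1.5 mA, V_CE ≈ 16 V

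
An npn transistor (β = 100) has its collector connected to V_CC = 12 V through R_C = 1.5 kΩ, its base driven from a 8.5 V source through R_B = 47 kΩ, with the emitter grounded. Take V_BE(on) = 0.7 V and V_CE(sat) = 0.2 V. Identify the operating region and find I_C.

saturation; I_C ≈ 7.9 mA

Assume active: I_B = (8.5 − 0.7)/47 = 0.166 mA, giving I_C = β·I_B = 16.6 mA.
But then V_CE = 12 − 16.6×1.5 = -12.9 V < V_CE(sat) = 0.2 V — impossible in the active region.
So the transistor is saturated. With V_CE = 0.2 V, I_C = (V_CC − 0.2)/R_C = 11.8/1.5 = 7.87 mA.
Check: β·I_B = 16.6 mA > I_C = 7.87 mA, confirming saturation.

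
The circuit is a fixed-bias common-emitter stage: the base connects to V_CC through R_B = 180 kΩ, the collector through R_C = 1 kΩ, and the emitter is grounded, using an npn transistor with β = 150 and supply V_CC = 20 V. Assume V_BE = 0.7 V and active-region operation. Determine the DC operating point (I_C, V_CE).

Base loop: V_CC = I_B·R_B + V_BE, so I_B = (20 − 0.7)/180 kΩ = 0.107 mA.
In the active region I_C = β·I_B = 150 × 0.107 = 16.1 mA.
Collector loop: V_CE = V_CC − I_C·R_C = 20 − 16.1×1 = 3.92 V.
Since V_CE = 3.92 V > V_CE(sat) ≈ 0.2 V, the transistor is in the active region as assumed.

I_C ≈ 16 mA, V_CE ≈ 3.9 V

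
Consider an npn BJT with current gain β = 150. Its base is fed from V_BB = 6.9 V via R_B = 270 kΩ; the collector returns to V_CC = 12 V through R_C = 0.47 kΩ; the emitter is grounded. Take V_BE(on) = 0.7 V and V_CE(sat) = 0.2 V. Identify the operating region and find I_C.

active; I_C ≈ 3.4 mA

Assume active. Base-emitter loop: I_B = (V_BB − V_BE)/R_B = (6.9 − 0.7)/270 = 0.023 mA.
I_C = β·I_B = 150×0.023 = 3.44 mA.
V_CE = V_CC − I_C·R_C = 12 − 3.44×0.47 = 10.4 V > V_CE(sat), so the active-region assumption holds.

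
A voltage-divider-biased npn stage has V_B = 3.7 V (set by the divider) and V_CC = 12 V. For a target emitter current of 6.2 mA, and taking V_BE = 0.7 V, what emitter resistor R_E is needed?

R_E ≈ 0.48 kΩ

V_E = V_B − V_BE = 3.7 − 0.7 = 3 V.
R_E = V_E / I_E = 3 / 6.2 = 0.484 kΩ.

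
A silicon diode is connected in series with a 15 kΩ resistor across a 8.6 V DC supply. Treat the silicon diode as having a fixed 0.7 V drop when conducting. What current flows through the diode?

KVL around the loop: 8.6 = V_D + I·R = 0.7 + I × 15 kΩ.
So I = (8.6 − 0.7) / 15 kΩ = 7.9 / 15 = 0.527 mA.

I ≈ 0.53 mA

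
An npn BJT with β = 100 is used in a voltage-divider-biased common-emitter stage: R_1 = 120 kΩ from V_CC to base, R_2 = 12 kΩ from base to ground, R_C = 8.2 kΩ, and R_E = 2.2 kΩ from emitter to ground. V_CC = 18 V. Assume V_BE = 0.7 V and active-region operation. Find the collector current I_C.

Thevenize the base divider: V_Th = V_CC·R_2/(R_1+R_2) = 18×12/132 = 1.64 V, R_Th = R_1‖R_2 = 10.9 kΩ.
Base-emitter loop: V_Th = I_B·R_Th + V_BE + (β+1)I_B·R_E, so I_B = (1.64 − 0.7) / (10.9 + 101×2.2) = 0.00402 mA.
I_C = β·I_B = 100×0.00402 = 0.402 mA, and I_E = (β+1)I_B = 0.406 mA.
V_CE = V_CC − I_C·R_C − I_E·R_E = 18 − 0.402×8.2 − 0.406×2.2 = 13.8 V.
V_CE = 13.8 V > 0.2 V confirms active-region operation.

I_C ≈ 0.4 mA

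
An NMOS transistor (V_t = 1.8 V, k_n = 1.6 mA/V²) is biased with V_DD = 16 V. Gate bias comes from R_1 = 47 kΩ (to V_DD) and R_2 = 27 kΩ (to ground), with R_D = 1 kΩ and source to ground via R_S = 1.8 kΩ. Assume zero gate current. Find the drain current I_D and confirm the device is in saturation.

I_D ≈ 1.5 mA

V_G = V_DD·R_2/(R_1+R_2) = 16×27/74 = 5.84 V.
Assume saturation: I_D = (k_n/2)(V_GS − V_t)² with V_GS = V_G − I_D·R_S = 5.84 − 1.8·I_D.
Substituting gives 2.59·I_D² − 12.6·I_D + 13 = 0, with roots I_D = 1.49 or 3.39 mA.
The root I_D = 3.39 mA gives V_GS = -0.257 V ≤ V_t, so take I_D = 1.49 mA.
Then V_GS = 3.16 V and V_DS = V_DD − I_D(R_D+R_S) = 16 − 1.49×2.8 = 11.8 V.
Saturation requires V_DS ≥ V_GS − V_t = 1.36 V; 11.8 ≥ 1.36 ✓.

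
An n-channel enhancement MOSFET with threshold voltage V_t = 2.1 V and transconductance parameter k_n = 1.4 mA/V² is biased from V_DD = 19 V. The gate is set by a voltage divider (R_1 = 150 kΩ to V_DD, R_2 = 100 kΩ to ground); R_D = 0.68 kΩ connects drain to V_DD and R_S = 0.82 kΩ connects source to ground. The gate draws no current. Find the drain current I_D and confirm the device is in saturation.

I_D ≈ 3.8 mA

V_G = V_DD·R_2/(R_1+R_2) = 19×100/250 = 7.6 V.
Assume saturation: I_D = (k_n/2)(V_GS − V_t)² with V_GS = V_G − I_D·R_S = 7.6 − 0.82·I_D.
Substituting gives 0.471·I_D² − 7.31·I_D + 21.2 = 0, with roots I_D = 3.85 or 11.7 mA.
The root I_D = 11.7 mA gives V_GS = -1.99 V ≤ V_t, so take I_D = 3.85 mA.
Then V_GS = 4.44 V and V_DS = V_DD − I_D(R_D+R_S) = 19 − 3.85×1.5 = 13.2 V.
Saturation requires V_DS ≥ V_GS − V_t = 2.34 V; 13.2 ≥ 2.34 ✓.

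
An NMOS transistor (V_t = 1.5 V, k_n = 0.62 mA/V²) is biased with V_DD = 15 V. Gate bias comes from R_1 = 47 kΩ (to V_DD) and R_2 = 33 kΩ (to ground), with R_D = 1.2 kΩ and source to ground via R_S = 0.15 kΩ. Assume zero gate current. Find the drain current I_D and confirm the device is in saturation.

V_G = V_DD·R_2/(R_1+R_2) = 15×33/80 = 6.19 V.
Assume saturation: I_D = (k_n/2)(V_GS − V_t)² with V_GS = V_G − I_D·R_S = 6.19 − 0.15·I_D.
Substituting gives 0.00697·I_D² − 1.44·I_D + 6.81 = 0, with roots I_D = 4.86 or 201 mA.
The root I_D = 201 mA gives V_GS = -24 V ≤ V_t, so take I_D = 4.86 mA.
Then V_GS = 5.46 V and V_DS = V_DD − I_D(R_D+R_S) = 15 − 4.86×1.35 = 8.44 V.
Saturation requires V_DS ≥ V_GS − V_t = 3.96 V; 8.44 ≥ 3.96 ✓.

I_D ≈ 4.9 mA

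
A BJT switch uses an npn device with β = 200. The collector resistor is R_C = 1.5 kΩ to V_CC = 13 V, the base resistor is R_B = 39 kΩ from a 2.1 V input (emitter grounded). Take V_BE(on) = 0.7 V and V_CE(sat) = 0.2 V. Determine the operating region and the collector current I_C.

Assume active. Base-emitter loop: I_B = (V_BB − V_BE)/R_B = (2.1 − 0.7)/39 = 0.0359 mA.
I_C = β·I_B = 200×0.0359 = 7.18 mA.
V_CE = V_CC − I_C·R_C = 13 − 7.18×1.5 = 2.23 V > V_CE(sat), so the active-region assumption holds.

active; I_C ≈ 7.2 mA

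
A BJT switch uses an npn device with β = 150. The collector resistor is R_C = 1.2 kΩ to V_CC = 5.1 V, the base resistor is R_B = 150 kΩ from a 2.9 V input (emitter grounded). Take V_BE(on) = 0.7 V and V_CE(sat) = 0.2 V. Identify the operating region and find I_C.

Assume active. Base-emitter loop: I_B = (V_BB − V_BE)/R_B = (2.9 − 0.7)/150 = 0.0147 mA.
I_C = β·I_B = 150×0.0147 = 2.2 mA.
V_CE = V_CC − I_C·R_C = 5.1 − 2.2×1.2 = 2.46 V > V_CE(sat), so the active-region assumption holds.

active; I_C ≈ 2.2 mA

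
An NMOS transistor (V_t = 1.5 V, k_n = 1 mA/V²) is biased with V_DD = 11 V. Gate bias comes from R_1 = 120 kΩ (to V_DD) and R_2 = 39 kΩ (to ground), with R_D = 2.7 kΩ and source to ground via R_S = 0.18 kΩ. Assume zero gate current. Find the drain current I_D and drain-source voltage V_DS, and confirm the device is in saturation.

I_D ≈ 0.6 mA, V_DS ≈ 9.3 V

V_G = V_DD·R_2/(R_1+R_2) = 11×39/159 = 2.7 V.
Assume saturation: I_D = (k_n/2)(V_GS − V_t)² with V_GS = V_G − I_D·R_S = 2.7 − 0.18·I_D.
Substituting gives 0.0162·I_D² − 1.22·I_D + 0.718 = 0, with roots I_D = 0.595 or 74.4 mA.
The root I_D = 74.4 mA gives V_GS = -10.7 V ≤ V_t, so take I_D = 0.595 mA.
Then V_GS = 2.59 V and V_DS = V_DD − I_D(R_D+R_S) = 11 − 0.595×2.88 = 9.29 V.
Saturation requires V_DS ≥ V_GS − V_t = 1.09 V; 9.29 ≥ 1.09 ✓.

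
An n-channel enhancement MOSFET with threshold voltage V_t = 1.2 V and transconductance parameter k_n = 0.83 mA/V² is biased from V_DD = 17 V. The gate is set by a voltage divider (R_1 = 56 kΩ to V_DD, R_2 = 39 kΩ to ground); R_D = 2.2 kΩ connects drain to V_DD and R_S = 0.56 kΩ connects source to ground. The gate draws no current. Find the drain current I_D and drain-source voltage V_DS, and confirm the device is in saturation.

V_G = V_DD·R_2/(R_1+R_2) = 17×39/95 = 6.98 V.
Assume saturation: I_D = (k_n/2)(V_GS − V_t)² with V_GS = V_G − I_D·R_S = 6.98 − 0.56·I_D.
Substituting gives 0.13·I_D² − 3.69·I_D + 13.9 = 0, with roots I_D = 4.46 or 23.9 mA.
The root I_D = 23.9 mA gives V_GS = -6.38 V ≤ V_t, so take I_D = 4.46 mA.
Then V_GS = 4.48 V and V_DS = V_DD − I_D(R_D+R_S) = 17 − 4.46×2.76 = 4.68 V.
Saturation requires V_DS ≥ V_GS − V_t = 3.28 V; 4.68 ≥ 3.28 ✓.

I_D ≈ 4.5 mA, V_DS ≈ 4.7 V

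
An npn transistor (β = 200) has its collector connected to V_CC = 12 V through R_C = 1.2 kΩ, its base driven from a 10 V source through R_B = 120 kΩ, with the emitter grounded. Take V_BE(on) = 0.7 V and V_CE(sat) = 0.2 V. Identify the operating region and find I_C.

Assume active: I_B = (10 − 0.7)/120 = 0.0775 mA, giving I_C = β·I_B = 15.5 mA.
But then V_CE = 12 − 15.5×1.2 = -6.6 V < V_CE(sat) = 0.2 V — impossible in the active region.
So the transistor is saturated. With V_CE = 0.2 V, I_C = (V_CC − 0.2)/R_C = 11.8/1.2 = 9.83 mA.
Check: β·I_B = 15.5 mA > I_C = 9.83 mA, confirming saturation.

saturation; I_C ≈ 9.8 mA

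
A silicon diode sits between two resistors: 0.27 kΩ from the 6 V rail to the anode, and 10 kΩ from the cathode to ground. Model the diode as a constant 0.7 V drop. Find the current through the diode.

The two resistors are in series with the diode, so KVL gives 6 = I·0.27 + 0.7 + I·10.
I = (6 − 0.7) / (0.27 + 10) kΩ = 5.3 / 10.3 = 0.516 mA.

I ≈ 0.52 mA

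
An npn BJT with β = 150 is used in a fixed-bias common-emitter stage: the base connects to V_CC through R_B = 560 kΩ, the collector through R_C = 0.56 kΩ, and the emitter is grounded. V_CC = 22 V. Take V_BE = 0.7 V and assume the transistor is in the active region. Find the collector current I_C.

Base loop: V_CC = I_B·R_B + V_BE, so I_B = (22 − 0.7)/560 kΩ = 0.038 mA.
In the active region I_C = β·I_B = 150 × 0.038 = 5.71 mA.
Collector loop: V_CE = V_CC − I_C·R_C = 22 − 5.71×0.56 = 18.8 V.
Since V_CE = 18.8 V > V_CE(sat) ≈ 0.2 V, the transistor is in the active region as assumed.

I_C ≈ 5.7 mA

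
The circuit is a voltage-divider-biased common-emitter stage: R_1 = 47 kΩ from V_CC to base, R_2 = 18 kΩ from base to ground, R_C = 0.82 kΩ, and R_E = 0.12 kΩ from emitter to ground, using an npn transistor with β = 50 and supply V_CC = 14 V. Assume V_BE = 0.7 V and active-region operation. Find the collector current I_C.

Thevenize the base divider: V_Th = V_CC·R_2/(R_1+R_2) = 14×18/65 = 3.88 V, R_Th = R_1‖R_2 = 13 kΩ.
Base-emitter loop: V_Th = I_B·R_Th + V_BE + (β+1)I_B·R_E, so I_B = (3.88 − 0.7) / (13 + 51×0.12) = 0.166 mA.
I_C = β·I_B = 50×0.166 = 8.3 mA, and I_E = (β+1)I_B = 8.47 mA.
V_CE = V_CC − I_C·R_C − I_E·R_E = 14 − 8.3×0.82 − 8.47×0.12 = 6.18 V.
V_CE = 6.18 V > 0.2 V confirms active-region operation.

I_C ≈ 8.3 mA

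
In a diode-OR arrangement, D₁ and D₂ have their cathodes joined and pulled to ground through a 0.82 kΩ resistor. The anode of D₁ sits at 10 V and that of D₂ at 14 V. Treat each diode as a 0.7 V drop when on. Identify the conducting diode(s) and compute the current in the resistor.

Only D₂ conducts; I_R ≈ 16 mA

Assume both conduct. Then node N would need to be at both 10−0.7 = 9.3 V and 14−0.7 = 13.3 V, which is impossible.
Assume only D₂ conducts: V_N = 14 − 0.7 = 13.3 V, so I_R = 13.3/0.82 = 16.2 mA.
Check D₁: its anode-to-cathode voltage is 10 − 13.3 = -3.3 V < 0.7 V, so it is off. The assumption is consistent.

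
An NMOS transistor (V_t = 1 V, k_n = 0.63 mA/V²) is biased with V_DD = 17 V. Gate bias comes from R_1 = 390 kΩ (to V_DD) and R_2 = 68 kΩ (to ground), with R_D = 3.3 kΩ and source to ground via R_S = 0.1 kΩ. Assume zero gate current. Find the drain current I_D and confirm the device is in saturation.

I_D ≈ 0.67 mA

V_G = V_DD·R_2/(R_1+R_2) = 17×68/458 = 2.52 V.
Assume saturation: I_D = (k_n/2)(V_GS − V_t)² with V_GS = V_G − I_D·R_S = 2.52 − 0.1·I_D.
Substituting gives 0.00315·I_D² − 1.1·I_D + 0.732 = 0, with roots I_D = 0.669 or 347 mA.
The root I_D = 347 mA gives V_GS = -32.2 V ≤ V_t, so take I_D = 0.669 mA.
Then V_GS = 2.46 V and V_DS = V_DD − I_D(R_D+R_S) = 17 − 0.669×3.4 = 14.7 V.
Saturation requires V_DS ≥ V_GS − V_t = 1.46 V; 14.7 ≥ 1.46 ✓.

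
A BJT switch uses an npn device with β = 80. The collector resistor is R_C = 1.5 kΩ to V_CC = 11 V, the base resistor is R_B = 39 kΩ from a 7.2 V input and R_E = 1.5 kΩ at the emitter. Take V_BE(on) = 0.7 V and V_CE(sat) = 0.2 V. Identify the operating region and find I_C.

active; I_C ≈ 3.2 mA

Assume active. Base-emitter loop: I_B = (V_BB − V_BE)/(R_B + (β+1)R_E) = (7.2 − 0.7)/(39 + 81×1.5) = 0.0405 mA.
I_C = β·I_B = 80×0.0405 = 3.24 mA.
V_CE = V_CC − I_C·R_C − I_E·R_E = 11 − 3.24×1.5 − 3.28×1.5 = 1.22 V > V_CE(sat), so the active-region assumption holds.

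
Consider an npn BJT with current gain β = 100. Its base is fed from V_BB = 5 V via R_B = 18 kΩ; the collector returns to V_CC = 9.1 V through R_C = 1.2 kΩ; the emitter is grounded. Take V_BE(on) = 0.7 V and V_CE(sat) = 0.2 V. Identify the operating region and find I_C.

saturation; I_C ≈ 7.4 mA

Assume active: I_B = (5 − 0.7)/18 = 0.239 mA, giving I_C = β·I_B = 23.9 mA.
But then V_CE = 9.1 − 23.9×1.2 = -19.6 V < V_CE(sat) = 0.2 V — impossible in the active region.
So the transistor is saturated. With V_CE = 0.2 V, I_C = (V_CC − 0.2)/R_C = 8.9/1.2 = 7.42 mA.
Check: β·I_B = 23.9 mA > I_C = 7.42 mA, confirming saturation.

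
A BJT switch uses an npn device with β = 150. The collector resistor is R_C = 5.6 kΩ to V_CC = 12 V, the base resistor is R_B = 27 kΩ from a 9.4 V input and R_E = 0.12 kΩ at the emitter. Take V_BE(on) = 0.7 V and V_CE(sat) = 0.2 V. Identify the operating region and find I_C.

saturation; I_C ≈ 2.1 mA

Assume active: I_B = (9.4 − 0.7)/(27 + 151×0.12) = 0.193 mA, I_C = β·I_B = 28.9 mA.
Then V_CE = 12 − 28.9×5.6 − 29.1×0.12 = -153 V < 0.2 V — the active assumption fails.
Re-solve with V_CE = 0.2 V. KCL at the emitter: V_E/R_E = (V_BB−0.7−V_E)/R_B + (V_CC−0.2−V_E)/R_C, giving V_E = 0.284 V.
I_C = (V_CC − 0.2 − V_E)/R_C = (11.8 − 0.284)/5.6 = 2.06 mA.
Check: I_B = (8.7 − 0.284)/27 = 0.312 mA, and β·I_B = 46.8 mA > I_C, confirming saturation.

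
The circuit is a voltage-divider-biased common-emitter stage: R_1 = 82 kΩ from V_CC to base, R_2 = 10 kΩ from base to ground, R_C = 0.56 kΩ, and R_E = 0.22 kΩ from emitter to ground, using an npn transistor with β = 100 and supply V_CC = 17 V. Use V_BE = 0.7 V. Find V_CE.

V_CE ≈ 14 V

Thevenize the base divider: V_Th = V_CC·R_2/(R_1+R_2) = 17×10/92 = 1.85 V, R_Th = R_1‖R_2 = 8.91 kΩ.
Base-emitter loop: V_Th = I_B·R_Th + V_BE + (β+1)I_B·R_E, so I_B = (1.85 − 0.7) / (8.91 + 101×0.22) = 0.0369 mA.
I_C = β·I_B = 100×0.0369 = 3.69 mA, and I_E = (β+1)I_B = 3.72 mA.
V_CE = V_CC − I_C·R_C − I_E·R_E = 17 − 3.69×0.56 − 3.72×0.22 = 14.1 V.
V_CE = 14.1 V > 0.2 V confirms active-region operation.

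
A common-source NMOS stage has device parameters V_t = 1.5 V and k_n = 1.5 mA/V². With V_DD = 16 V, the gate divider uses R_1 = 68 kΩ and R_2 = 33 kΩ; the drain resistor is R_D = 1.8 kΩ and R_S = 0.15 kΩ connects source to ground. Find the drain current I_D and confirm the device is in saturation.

I_D ≈ 6 mA

V_G = V_DD·R_2/(R_1+R_2) = 16×33/101 = 5.23 V.
Assume saturation: I_D = (k_n/2)(V_GS − V_t)² with V_GS = V_G − I_D·R_S = 5.23 − 0.15·I_D.
Substituting gives 0.0169·I_D² − 1.84·I_D + 10.4 = 0, with roots I_D = 6 or 103 mA.
The root I_D = 103 mA gives V_GS = -10.2 V ≤ V_t, so take I_D = 6 mA.
Then V_GS = 4.33 V and V_DS = V_DD − I_D(R_D+R_S) = 16 − 6×1.95 = 4.3 V.
Saturation requires V_DS ≥ V_GS − V_t = 2.83 V; 4.3 ≥ 2.83 ✓.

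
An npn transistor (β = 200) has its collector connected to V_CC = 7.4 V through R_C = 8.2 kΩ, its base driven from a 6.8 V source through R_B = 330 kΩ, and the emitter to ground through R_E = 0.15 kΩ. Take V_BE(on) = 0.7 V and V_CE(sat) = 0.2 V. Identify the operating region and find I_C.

Assume active: I_B = (6.8 − 0.7)/(330 + 201×0.15) = 0.0169 mA, I_C = β·I_B = 3.39 mA.
Then V_CE = 7.4 − 3.39×8.2 − 3.4×0.15 = -20.9 V < 0.2 V — the active assumption fails.
Re-solve with V_CE = 0.2 V. KCL at the emitter: V_E/R_E = (V_BB−0.7−V_E)/R_B + (V_CC−0.2−V_E)/R_C, giving V_E = 0.132 V.
I_C = (V_CC − 0.2 − V_E)/R_C = (7.2 − 0.132)/8.2 = 0.862 mA.
Check: I_B = (6.1 − 0.132)/330 = 0.0181 mA, and β·I_B = 3.62 mA > I_C, confirming saturation.

saturation; I_C ≈ 0.86 mA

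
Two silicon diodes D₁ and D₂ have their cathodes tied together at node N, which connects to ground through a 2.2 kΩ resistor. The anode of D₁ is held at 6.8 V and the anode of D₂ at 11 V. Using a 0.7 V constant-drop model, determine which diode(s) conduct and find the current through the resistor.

Assume both conduct. Then node N would need to be at both 6.8−0.7 = 6.1 V and 11−0.7 = 10.3 V, which is impossible.
Assume only D₂ conducts: V_N = 11 − 0.7 = 10.3 V, so I_R = 10.3/2.2 = 4.68 mA.
Check D₁: its anode-to-cathode voltage is 6.8 − 10.3 = -3.5 V < 0.7 V, so it is off. The assumption is consistent.

Only D₂ conducts; I_R ≈ 4.7 mA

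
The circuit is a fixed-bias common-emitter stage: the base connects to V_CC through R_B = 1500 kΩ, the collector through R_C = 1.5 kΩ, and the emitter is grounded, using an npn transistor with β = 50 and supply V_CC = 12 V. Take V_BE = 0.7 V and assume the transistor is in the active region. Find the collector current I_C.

I_C ≈ 0.38 mA

Base loop: V_CC = I_B·R_B + V_BE, so I_B = (12 − 0.7)/1500 kΩ = 0.00753 mA.
In the active region I_C = β·I_B = 50 × 0.00753 = 0.377 mA.
Collector loop: V_CE = V_CC − I_C·R_C = 12 − 0.377×1.5 = 11.4 V.
Since V_CE = 11.4 V > V_CE(sat) ≈ 0.2 V, the transistor is in the active region as assumed.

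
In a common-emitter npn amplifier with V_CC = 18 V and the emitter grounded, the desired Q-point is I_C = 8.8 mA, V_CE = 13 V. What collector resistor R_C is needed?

Collector loop: V_CC = I_C·R_C + V_CE.
R_C = (V_CC − V_CE)/I_C = (18 − 13)/8.8 = 0.568 kΩ.

R_C ≈ 0.57 kΩ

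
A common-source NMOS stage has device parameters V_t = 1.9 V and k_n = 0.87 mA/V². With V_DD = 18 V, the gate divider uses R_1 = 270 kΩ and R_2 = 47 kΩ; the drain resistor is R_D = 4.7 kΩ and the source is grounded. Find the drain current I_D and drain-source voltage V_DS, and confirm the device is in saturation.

V_G = V_DD·R_2/(R_1+R_2) = 18×47/317 = 2.67 V. With the source grounded, V_GS = V_G = 2.67 V.
Assume saturation: I_D = (k_n/2)(V_GS − V_t)² = (0.87/2)×(2.67 − 1.9)² = 0.435×0.769² = 0.257 mA.
V_DS = V_DD − I_D·R_D = 18 − 0.257×4.7 = 16.8 V.
Saturation requires V_DS ≥ V_GS − V_t = 0.769 V; 16.8 ≥ 0.769 ✓.

I_D ≈ 0.26 mA, V_DS ≈ 17 V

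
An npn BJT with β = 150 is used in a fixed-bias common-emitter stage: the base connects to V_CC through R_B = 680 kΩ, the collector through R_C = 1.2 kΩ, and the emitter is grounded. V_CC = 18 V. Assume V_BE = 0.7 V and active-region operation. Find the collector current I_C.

I_C ≈ 3.8 mA

Base loop: V_CC = I_B·R_B + V_BE, so I_B = (18 − 0.7)/680 kΩ = 0.0254 mA.
In the active region I_C = β·I_B = 150 × 0.0254 = 3.82 mA.
Collector loop: V_CE = V_CC − I_C·R_C = 18 − 3.82×1.2 = 13.4 V.
Since V_CE = 13.4 V > V_CE(sat) ≈ 0.2 V, the transistor is in the active region as assumed.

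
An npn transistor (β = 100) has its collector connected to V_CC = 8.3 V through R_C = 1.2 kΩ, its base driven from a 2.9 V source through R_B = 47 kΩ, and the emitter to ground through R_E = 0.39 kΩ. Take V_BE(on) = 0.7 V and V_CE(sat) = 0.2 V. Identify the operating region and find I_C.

active; I_C ≈ 2.5 mA

Assume active. Base-emitter loop: I_B = (V_BB − V_BE)/(R_B + (β+1)R_E) = (2.9 − 0.7)/(47 + 101×0.39) = 0.0255 mA.
I_C = β·I_B = 100×0.0255 = 2.55 mA.
V_CE = V_CC − I_C·R_C − I_E·R_E = 8.3 − 2.55×1.2 − 2.57×0.39 = 4.24 V > V_CE(sat), so the active-region assumption holds.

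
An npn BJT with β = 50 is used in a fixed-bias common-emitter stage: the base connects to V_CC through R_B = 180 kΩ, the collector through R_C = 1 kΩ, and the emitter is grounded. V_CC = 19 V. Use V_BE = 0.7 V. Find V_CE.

Base loop: V_CC = I_B·R_B + V_BE, so I_B = (19 − 0.7)/180 kΩ = 0.102 mA.
In the active region I_C = β·I_B = 50 × 0.102 = 5.08 mA.
Collector loop: V_CE = V_CC − I_C·R_C = 19 − 5.08×1 = 13.9 V.
Since V_CE = 13.9 V > V_CE(sat) ≈ 0.2 V, the transistor is in the active region as assumed.

V_CE ≈ 14 V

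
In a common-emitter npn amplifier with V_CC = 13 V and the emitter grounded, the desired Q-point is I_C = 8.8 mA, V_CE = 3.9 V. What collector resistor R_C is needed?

R_C ≈ 1 kΩ

Collector loop: V_CC = I_C·R_C + V_CE.
R_C = (V_CC − V_CE)/I_C = (13 − 3.9)/8.8 = 1.03 kΩ.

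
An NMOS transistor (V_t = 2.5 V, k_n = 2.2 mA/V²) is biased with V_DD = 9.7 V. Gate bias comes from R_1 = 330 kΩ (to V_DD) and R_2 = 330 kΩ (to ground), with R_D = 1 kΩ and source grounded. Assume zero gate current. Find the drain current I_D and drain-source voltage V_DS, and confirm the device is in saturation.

V_G = V_DD·R_2/(R_1+R_2) = 9.7×330/660 = 4.85 V. With the source grounded, V_GS = V_G = 4.85 V.
Assume saturation: I_D = (k_n/2)(V_GS − V_t)² = (2.2/2)×(4.85 − 2.5)² = 1.1×2.35² = 6.07 mA.
V_DS = V_DD − I_D·R_D = 9.7 − 6.07×1 = 3.63 V.
Saturation requires V_DS ≥ V_GS − V_t = 2.35 V; 3.63 ≥ 2.35 ✓.

I_D ≈ 6.1 mA, V_DS ≈ 3.6 V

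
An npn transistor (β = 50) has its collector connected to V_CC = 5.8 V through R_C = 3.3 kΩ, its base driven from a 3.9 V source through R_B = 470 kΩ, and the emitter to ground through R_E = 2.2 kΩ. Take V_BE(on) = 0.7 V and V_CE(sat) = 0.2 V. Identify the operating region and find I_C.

Assume active. Base-emitter loop: I_B = (V_BB − V_BE)/(R_B + (β+1)R_E) = (3.9 − 0.7)/(470 + 51×2.2) = 0.0055 mA.
I_C = β·I_B = 50×0.0055 = 0.275 mA.
V_CE = V_CC − I_C·R_C − I_E·R_E = 5.8 − 0.275×3.3 − 0.28×2.2 = 4.28 V > V_CE(sat), so the active-region assumption holds.

active; I_C ≈ 0.27 mA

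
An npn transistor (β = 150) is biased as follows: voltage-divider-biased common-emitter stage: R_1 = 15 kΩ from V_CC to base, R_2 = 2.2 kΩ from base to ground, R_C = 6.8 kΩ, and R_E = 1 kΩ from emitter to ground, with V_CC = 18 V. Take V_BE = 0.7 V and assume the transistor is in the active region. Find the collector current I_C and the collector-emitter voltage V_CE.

Thevenize the base divider: V_Th = V_CC·R_2/(R_1+R_2) = 18×2.2/17.2 = 2.3 V, R_Th = R_1‖R_2 = 1.92 kΩ.
Base-emitter loop: V_Th = I_B·R_Th + V_BE + (β+1)I_B·R_E, so I_B = (2.3 − 0.7) / (1.92 + 151×1) = 0.0105 mA.
I_C = β·I_B = 150×0.0105 = 1.57 mA, and I_E = (β+1)I_B = 1.58 mA.
V_CE = V_CC − I_C·R_C − I_E·R_E = 18 − 1.57×6.8 − 1.58×1 = 5.73 V.
V_CE = 5.73 V > 0.2 V confirms active-region operation.

I_C ≈ 1.6 mA, V_CE ≈ 5.7 V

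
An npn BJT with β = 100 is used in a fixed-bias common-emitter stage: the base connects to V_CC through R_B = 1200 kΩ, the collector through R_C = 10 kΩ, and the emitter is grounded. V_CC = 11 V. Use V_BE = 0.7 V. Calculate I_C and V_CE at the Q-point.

I_C ≈ 0.86 mA, V_CE ≈ 2.4 V

Base loop: V_CC = I_B·R_B + V_BE, so I_B = (11 − 0.7)/1200 kΩ = 0.00858 mA.
In the active region I_C = β·I_B = 100 × 0.00858 = 0.858 mA.
Collector loop: V_CE = V_CC − I_C·R_C = 11 − 0.858×10 = 2.42 V.
Since V_CE = 2.42 V > V_CE(sat) ≈ 0.2 V, the transistor is in the active region as assumed.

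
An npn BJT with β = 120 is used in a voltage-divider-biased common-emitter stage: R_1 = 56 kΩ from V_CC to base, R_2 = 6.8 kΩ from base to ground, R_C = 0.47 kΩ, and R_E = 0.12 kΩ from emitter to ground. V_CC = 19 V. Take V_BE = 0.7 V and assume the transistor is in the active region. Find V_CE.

V_CE ≈ 14 V

Thevenize the base divider: V_Th = V_CC·R_2/(R_1+R_2) = 19×6.8/62.8 = 2.06 V, R_Th = R_1‖R_2 = 6.06 kΩ.
Base-emitter loop: V_Th = I_B·R_Th + V_BE + (β+1)I_B·R_E, so I_B = (2.06 − 0.7) / (6.06 + 121×0.12) = 0.0659 mA.
I_C = β·I_B = 120×0.0659 = 7.91 mA, and I_E = (β+1)I_B = 7.98 mA.
V_CE = V_CC − I_C·R_C − I_E·R_E = 19 − 7.91×0.47 − 7.98×0.12 = 14.3 V.
V_CE = 14.3 V > 0.2 V confirms active-region operation.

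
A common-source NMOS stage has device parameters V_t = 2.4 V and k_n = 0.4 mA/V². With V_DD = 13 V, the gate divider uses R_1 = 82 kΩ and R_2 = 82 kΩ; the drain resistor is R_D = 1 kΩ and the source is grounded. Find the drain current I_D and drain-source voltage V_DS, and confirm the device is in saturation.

I_D ≈ 3.4 mA, V_DS ≈ 9.6 V

V_G = V_DD·R_2/(R_1+R_2) = 13×82/164 = 6.5 V. With the source grounded, V_GS = V_G = 6.5 V.
Assume saturation: I_D = (k_n/2)(V_GS − V_t)² = (0.4/2)×(6.5 − 2.4)² = 0.2×4.1² = 3.36 mA.
V_DS = V_DD − I_D·R_D = 13 − 3.36×1 = 9.64 V.
Saturation requires V_DS ≥ V_GS − V_t = 4.1 V; 9.64 ≥ 4.1 ✓.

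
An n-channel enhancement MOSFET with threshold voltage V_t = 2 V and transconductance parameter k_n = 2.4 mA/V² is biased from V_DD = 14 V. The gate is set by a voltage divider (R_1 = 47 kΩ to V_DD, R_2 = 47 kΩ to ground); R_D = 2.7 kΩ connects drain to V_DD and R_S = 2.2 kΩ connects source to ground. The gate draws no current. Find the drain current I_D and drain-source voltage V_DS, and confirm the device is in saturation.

I_D ≈ 1.7 mA, V_DS ≈ 5.5 V

V_G = V_DD·R_2/(R_1+R_2) = 14×47/94 = 7 V.
Assume saturation: I_D = (k_n/2)(V_GS − V_t)² with V_GS = V_G − I_D·R_S = 7 − 2.2·I_D.
Substituting gives 5.81·I_D² − 27.4·I_D + 30 = 0, with roots I_D = 1.73 or 2.99 mA.
The root I_D = 2.99 mA gives V_GS = 0.421 V ≤ V_t, so take I_D = 1.73 mA.
Then V_GS = 3.2 V and V_DS = V_DD − I_D(R_D+R_S) = 14 − 1.73×4.9 = 5.54 V.
Saturation requires V_DS ≥ V_GS − V_t = 1.2 V; 5.54 ≥ 1.2 ✓.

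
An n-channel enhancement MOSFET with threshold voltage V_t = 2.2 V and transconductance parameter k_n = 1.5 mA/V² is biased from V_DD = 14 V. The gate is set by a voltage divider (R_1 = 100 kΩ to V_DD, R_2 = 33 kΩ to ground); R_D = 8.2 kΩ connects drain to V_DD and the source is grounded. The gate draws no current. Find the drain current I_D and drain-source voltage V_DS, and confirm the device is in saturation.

I_D ≈ 1.2 mA, V_DS ≈ 4 V

V_G = V_DD·R_2/(R_1+R_2) = 14×33/133 = 3.47 V. With the source grounded, V_GS = V_G = 3.47 V.
Assume saturation: I_D = (k_n/2)(V_GS − V_t)² = (1.5/2)×(3.47 − 2.2)² = 0.75×1.27² = 1.22 mA.
V_DS = V_DD − I_D·R_D = 14 − 1.22×8.2 = 4.02 V.
Saturation requires V_DS ≥ V_GS − V_t = 1.27 V; 4.02 ≥ 1.27 ✓.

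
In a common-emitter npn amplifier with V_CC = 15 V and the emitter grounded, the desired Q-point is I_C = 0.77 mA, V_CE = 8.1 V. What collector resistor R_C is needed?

Collector loop: V_CC = I_C·R_C + V_CE.
R_C = (V_CC − V_CE)/I_C = (15 − 8.1)/0.77 = 8.96 kΩ.

R_C ≈ 9 kΩ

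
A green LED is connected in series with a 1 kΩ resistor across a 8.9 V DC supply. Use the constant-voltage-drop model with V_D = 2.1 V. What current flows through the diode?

I ≈ 6.8 mA

KVL around the loop: 8.9 = V_D + I·R = 2.1 + I × 1 kΩ.
So I = (8.9 − 2.1) / 1 kΩ = 6.8 / 1 = 6.8 mA.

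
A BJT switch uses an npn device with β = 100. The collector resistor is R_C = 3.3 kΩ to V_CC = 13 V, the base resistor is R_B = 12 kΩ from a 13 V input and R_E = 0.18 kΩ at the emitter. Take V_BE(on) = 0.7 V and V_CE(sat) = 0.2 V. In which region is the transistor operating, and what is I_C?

saturation; I_C ≈ 3.6 mA

Assume active: I_B = (13 − 0.7)/(12 + 101×0.18) = 0.408 mA, I_C = β·I_B = 40.8 mA.
Then V_CE = 13 − 40.8×3.3 − 41.2×0.18 = -129 V < 0.2 V — the active assumption fails.
Re-solve with V_CE = 0.2 V. KCL at the emitter: V_E/R_E = (V_BB−0.7−V_E)/R_B + (V_CC−0.2−V_E)/R_C, giving V_E = 0.825 V.
I_C = (V_CC − 0.2 − V_E)/R_C = (12.8 − 0.825)/3.3 = 3.63 mA.
Check: I_B = (12.3 − 0.825)/12 = 0.956 mA, and β·I_B = 95.6 mA > I_C, confirming saturation.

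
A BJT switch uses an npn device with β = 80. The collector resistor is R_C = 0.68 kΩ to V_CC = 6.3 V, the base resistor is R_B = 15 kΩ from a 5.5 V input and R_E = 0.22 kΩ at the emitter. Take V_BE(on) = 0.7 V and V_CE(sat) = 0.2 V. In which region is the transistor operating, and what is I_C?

Assume active: I_B = (5.5 − 0.7)/(15 + 81×0.22) = 0.146 mA, I_C = β·I_B = 11.7 mA.
Then V_CE = 6.3 − 11.7×0.68 − 11.8×0.22 = -4.26 V < 0.2 V — the active assumption fails.
Re-solve with V_CE = 0.2 V. KCL at the emitter: V_E/R_E = (V_BB−0.7−V_E)/R_B + (V_CC−0.2−V_E)/R_C, giving V_E = 1.53 V.
I_C = (V_CC − 0.2 − V_E)/R_C = (6.1 − 1.53)/0.68 = 6.72 mA.
Check: I_B = (4.8 − 1.53)/15 = 0.218 mA, and β·I_B = 17.5 mA > I_C, confirming saturation.

saturation; I_C ≈ 6.7 mA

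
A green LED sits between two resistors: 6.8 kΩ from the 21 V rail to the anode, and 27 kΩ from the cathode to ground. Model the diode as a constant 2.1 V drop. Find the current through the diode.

I ≈ 0.56 mA

The two resistors are in series with the diode, so KVL gives 21 = I·6.8 + 2.1 + I·27.
I = (21 − 2.1) / (6.8 + 27) kΩ = 18.9 / 33.8 = 0.559 mA.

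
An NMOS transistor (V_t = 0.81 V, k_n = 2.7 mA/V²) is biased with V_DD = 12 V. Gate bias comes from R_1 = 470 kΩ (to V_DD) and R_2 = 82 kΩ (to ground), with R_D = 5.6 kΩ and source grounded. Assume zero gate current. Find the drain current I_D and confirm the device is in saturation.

I_D ≈ 1.3 mA

V_G = V_DD·R_2/(R_1+R_2) = 12×82/552 = 1.78 V. With the source grounded, V_GS = V_G = 1.78 V.
Assume saturation: I_D = (k_n/2)(V_GS − V_t)² = (2.7/2)×(1.78 − 0.81)² = 1.35×0.973² = 1.28 mA.
V_DS = V_DD − I_D·R_D = 12 − 1.28×5.6 = 4.85 V.
Saturation requires V_DS ≥ V_GS − V_t = 0.973 V; 4.85 ≥ 0.973 ✓.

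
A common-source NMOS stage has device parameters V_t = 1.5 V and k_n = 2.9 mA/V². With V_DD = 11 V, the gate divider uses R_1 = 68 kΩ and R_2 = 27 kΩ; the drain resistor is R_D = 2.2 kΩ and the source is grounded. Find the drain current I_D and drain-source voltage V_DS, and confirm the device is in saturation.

I_D ≈ 3.8 mA, V_DS ≈ 2.6 V

V_G = V_DD·R_2/(R_1+R_2) = 11×27/95 = 3.13 V. With the source grounded, V_GS = V_G = 3.13 V.
Assume saturation: I_D = (k_n/2)(V_GS − V_t)² = (2.9/2)×(3.13 − 1.5)² = 1.45×1.63² = 3.84 mA.
V_DS = V_DD − I_D·R_D = 11 − 3.84×2.2 = 2.56 V.
Saturation requires V_DS ≥ V_GS − V_t = 1.63 V; 2.56 ≥ 1.63 ✓.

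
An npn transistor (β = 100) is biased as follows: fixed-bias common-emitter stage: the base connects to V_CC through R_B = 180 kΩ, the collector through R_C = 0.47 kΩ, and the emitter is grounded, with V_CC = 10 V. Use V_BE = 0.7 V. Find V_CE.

Base loop: V_CC = I_B·R_B + V_BE, so I_B = (10 − 0.7)/180 kΩ = 0.0517 mA.
In the active region I_C = β·I_B = 100 × 0.0517 = 5.17 mA.
Collector loop: V_CE = V_CC − I_C·R_C = 10 − 5.17×0.47 = 7.57 V.
Since V_CE = 7.57 V > V_CE(sat) ≈ 0.2 V, the transistor is in the active region as assumed.

V_CE ≈ 7.6 V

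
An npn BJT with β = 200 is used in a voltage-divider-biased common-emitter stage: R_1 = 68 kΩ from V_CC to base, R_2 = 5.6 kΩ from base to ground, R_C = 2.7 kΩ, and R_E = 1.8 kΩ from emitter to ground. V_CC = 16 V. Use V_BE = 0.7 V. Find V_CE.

V_CE ≈ 15 V

Thevenize the base divider: V_Th = V_CC·R_2/(R_1+R_2) = 16×5.6/73.6 = 1.22 V, R_Th = R_1‖R_2 = 5.17 kΩ.
Base-emitter loop: V_Th = I_B·R_Th + V_BE + (β+1)I_B·R_E, so I_B = (1.22 − 0.7) / (5.17 + 201×1.8) = 0.00141 mA.
I_C = β·I_B = 200×0.00141 = 0.282 mA, and I_E = (β+1)I_B = 0.283 mA.
V_CE = V_CC − I_C·R_C − I_E·R_E = 16 − 0.282×2.7 − 0.283×1.8 = 14.7 V.
V_CE = 14.7 V > 0.2 V confirms active-region operation.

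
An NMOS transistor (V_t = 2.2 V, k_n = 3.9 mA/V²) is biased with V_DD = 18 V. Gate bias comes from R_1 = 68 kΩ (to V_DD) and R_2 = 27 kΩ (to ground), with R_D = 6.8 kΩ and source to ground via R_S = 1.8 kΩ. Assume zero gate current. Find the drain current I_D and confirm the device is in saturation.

I_D ≈ 1.2 mA

V_G = V_DD·R_2/(R_1+R_2) = 18×27/95 = 5.12 V.
Assume saturation: I_D = (k_n/2)(V_GS − V_t)² with V_GS = V_G − I_D·R_S = 5.12 − 1.8·I_D.
Substituting gives 6.32·I_D² − 21.5·I_D + 16.6 = 0, with roots I_D = 1.19 or 2.21 mA.
The root I_D = 2.21 mA gives V_GS = 1.14 V ≤ V_t, so take I_D = 1.19 mA.
Then V_GS = 2.98 V and V_DS = V_DD − I_D(R_D+R_S) = 18 − 1.19×8.6 = 7.8 V.
Saturation requires V_DS ≥ V_GS − V_t = 0.78 V; 7.8 ≥ 0.78 ✓.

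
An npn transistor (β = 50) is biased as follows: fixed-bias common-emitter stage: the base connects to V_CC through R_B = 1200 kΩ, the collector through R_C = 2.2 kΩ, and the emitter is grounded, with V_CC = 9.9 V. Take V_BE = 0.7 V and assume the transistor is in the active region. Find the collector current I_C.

Base loop: V_CC = I_B·R_B + V_BE, so I_B = (9.9 − 0.7)/1200 kΩ = 0.00767 mA.
In the active region I_C = β·I_B = 50 × 0.00767 = 0.383 mA.
Collector loop: V_CE = V_CC − I_C·R_C = 9.9 − 0.383×2.2 = 9.06 V.
Since V_CE = 9.06 V > V_CE(sat) ≈ 0.2 V, the transistor is in the active region as assumed.

I_C ≈ 0.38 mA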